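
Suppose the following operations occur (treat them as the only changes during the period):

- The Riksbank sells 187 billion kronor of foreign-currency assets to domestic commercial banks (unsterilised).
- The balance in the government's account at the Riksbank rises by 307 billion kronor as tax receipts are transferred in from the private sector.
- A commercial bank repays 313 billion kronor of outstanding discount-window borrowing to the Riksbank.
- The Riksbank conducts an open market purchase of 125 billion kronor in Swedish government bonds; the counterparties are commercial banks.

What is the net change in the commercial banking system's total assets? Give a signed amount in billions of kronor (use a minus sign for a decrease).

-620 billion

FX sale 187 billion kronor: just an asset swap on bank balance sheets → 0.
Government account inflow 307 billion kronor: bank balance sheets shrink → −307B.
Discount-window repayment 313 billion kronor: bank balance sheets shrink → −313B.
OMO purchase (from banks) 125 billion kronor: just an asset swap on bank balance sheets → 0.
Net: 0 − 307 − 313 + 0 = -620 billion.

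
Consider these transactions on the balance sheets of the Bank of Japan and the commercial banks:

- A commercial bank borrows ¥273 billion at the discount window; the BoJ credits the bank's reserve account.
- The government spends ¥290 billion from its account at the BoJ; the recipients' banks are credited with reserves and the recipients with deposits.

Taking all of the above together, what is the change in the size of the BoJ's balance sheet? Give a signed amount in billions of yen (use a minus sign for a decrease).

+¥273 billion

Discount-window loan ¥273 billion: a BoJ asset is acquired → +¥273B.
Government spending ¥290 billion: only the composition of liabilities changes → 0.
Net: 273 + 0 = +¥273 billion.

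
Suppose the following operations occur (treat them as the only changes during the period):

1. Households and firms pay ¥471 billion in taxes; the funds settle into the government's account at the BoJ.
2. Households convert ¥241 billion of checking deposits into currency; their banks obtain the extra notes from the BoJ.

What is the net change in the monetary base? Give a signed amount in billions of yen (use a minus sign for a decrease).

BoJ balance sheet:
  Assets:      no change
  Liabilities: Bank reserves −¥712B, Currency in circulation +¥241B, Government deposits +¥471B
Commercial banking system:
  Assets:      Reserves at CB −¥712B
  Liabilities: Checkable deposits −¥712B
Monetary base = currency + reserves: +¥241B + (−¥712B) = -¥471 billion.

-¥471 billion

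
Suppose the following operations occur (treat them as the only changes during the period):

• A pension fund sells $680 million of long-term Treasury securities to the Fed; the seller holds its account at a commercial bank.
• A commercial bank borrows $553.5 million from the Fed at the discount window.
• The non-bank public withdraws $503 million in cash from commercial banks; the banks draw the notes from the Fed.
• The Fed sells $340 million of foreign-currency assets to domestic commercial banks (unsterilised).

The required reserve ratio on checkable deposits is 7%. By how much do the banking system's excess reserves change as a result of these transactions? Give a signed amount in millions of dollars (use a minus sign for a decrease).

Asset purchase (from non-banks) $680 million: reserves +$680M, deposits +$680M.
Discount-window loan $553.5 million: reserves +$553.5M, deposits 0.
Currency withdrawal $503 million: reserves −$503M, deposits −$503M.
FX sale $340 million: reserves −$340M, deposits 0.
Totals: Δreserves = +$390.5M, Δdeposits = +$177M.
Δrequired reserves = 7% × +$177M = +$12.39M.
Δexcess reserves = Δreserves − Δrequired = +$390.5M − (+$12.39M) = +$378.11 million.

+$378.11 million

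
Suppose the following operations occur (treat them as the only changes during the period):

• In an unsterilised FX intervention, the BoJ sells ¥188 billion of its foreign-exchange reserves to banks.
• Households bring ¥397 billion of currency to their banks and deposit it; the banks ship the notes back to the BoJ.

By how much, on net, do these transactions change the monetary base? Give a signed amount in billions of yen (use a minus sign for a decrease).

FX sale ¥188 billion: BoJ balance sheet contracts → −¥188B.
Currency deposit ¥397 billion: just a shift between currency and reserves — both are base money → 0.
Net: −188 + 0 = -¥188 billion.

-¥188 billion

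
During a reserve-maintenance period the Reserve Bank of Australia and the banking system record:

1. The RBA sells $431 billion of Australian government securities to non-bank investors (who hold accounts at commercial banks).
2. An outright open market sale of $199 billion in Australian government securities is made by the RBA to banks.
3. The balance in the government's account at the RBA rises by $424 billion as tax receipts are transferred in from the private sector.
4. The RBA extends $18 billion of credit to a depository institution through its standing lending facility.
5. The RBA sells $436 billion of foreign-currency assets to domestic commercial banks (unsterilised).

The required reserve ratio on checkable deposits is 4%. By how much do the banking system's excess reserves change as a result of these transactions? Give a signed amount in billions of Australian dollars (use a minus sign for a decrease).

-$1437.8 billion

Asset sale (to non-banks) $431 billion: reserves −$431B, deposits −$431B.
OMO sale (to banks) $199 billion: reserves −$199B, deposits 0.
Government account inflow $424 billion: reserves −$424B, deposits −$424B.
Discount-window loan $18 billion: reserves +$18B, deposits 0.
FX sale $436 billion: reserves −$436B, deposits 0.
Totals: Δreserves = −$1472B, Δdeposits = −$855B.
Δrequired reserves = 4% × −$855B = −$34.2B.
Δexcess reserves = Δreserves − Δrequired = −$1472B − (−$34.2B) = -$1437.8 billion.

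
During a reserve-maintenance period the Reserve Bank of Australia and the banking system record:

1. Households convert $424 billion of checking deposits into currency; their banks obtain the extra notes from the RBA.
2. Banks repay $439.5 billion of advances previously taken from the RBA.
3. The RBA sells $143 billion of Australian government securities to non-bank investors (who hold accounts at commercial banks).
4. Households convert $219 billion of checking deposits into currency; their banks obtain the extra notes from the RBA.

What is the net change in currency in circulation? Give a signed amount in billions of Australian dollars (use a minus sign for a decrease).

RBA balance sheet:
  Assets:      Securities −$143B, Loans to banks −$439.5B
  Liabilities: Bank reserves −$1225.5B, Currency in circulation +$643B
Commercial banking system:
  Assets:      Reserves at CB −$1225.5B
  Liabilities: Checkable deposits −$786B, Borrowings from CB −$439.5B
So the change in currency in circulation is +$643 billion.

+$643 billion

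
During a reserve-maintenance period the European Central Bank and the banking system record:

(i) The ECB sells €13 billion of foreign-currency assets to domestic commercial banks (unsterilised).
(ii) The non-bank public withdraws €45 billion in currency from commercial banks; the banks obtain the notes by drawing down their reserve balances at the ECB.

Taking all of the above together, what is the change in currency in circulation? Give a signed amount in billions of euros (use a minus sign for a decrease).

FX sale €13 billion: no currency enters or leaves circulation → 0.
Currency withdrawal €45 billion: notes leave the central bank → +€45B.
Net: 0 + 45 = +€45 billion.

+€45 billion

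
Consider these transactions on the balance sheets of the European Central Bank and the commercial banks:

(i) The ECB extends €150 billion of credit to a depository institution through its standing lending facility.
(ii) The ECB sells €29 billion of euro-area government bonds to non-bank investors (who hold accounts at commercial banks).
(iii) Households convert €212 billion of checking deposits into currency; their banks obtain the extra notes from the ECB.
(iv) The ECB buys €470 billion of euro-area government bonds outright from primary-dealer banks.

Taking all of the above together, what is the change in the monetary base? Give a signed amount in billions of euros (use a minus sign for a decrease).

ECB balance sheet:
  Assets:      Securities +€441B, Loans to banks +€150B
  Liabilities: Bank reserves +€379B, Currency in circulation +€212B
Monetary base = currency + reserves: +€212B + (+€379B) = +€591 billion.

+€591 billion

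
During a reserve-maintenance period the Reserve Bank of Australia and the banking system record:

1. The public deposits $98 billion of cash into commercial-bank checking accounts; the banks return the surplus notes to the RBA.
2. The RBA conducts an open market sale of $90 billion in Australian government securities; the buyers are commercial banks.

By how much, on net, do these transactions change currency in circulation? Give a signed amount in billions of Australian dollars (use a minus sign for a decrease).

-$98 billion

Currency deposit $98 billion: notes return to the central bank → −$98B.
OMO sale (to banks) $90 billion: no currency enters or leaves circulation → 0.
Net: −98 + 0 = -$98 billion.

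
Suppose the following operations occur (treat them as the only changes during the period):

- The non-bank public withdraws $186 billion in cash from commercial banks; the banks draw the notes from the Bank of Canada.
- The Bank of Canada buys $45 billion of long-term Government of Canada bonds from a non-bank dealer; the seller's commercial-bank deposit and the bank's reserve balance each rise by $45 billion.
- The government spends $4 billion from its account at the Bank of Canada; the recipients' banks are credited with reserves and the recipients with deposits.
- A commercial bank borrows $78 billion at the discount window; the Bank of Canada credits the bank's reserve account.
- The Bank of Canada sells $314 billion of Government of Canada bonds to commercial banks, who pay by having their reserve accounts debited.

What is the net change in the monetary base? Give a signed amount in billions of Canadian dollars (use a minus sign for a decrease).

Bank of Canada balance sheet:
  Assets:      Securities −$269B, Loans to banks +$78B
  Liabilities: Bank reserves −$373B, Currency in circulation +$186B, Government deposits −$4B
Monetary base = currency + reserves: +$186B + (−$373B) = -$187 billion.

-$187 billion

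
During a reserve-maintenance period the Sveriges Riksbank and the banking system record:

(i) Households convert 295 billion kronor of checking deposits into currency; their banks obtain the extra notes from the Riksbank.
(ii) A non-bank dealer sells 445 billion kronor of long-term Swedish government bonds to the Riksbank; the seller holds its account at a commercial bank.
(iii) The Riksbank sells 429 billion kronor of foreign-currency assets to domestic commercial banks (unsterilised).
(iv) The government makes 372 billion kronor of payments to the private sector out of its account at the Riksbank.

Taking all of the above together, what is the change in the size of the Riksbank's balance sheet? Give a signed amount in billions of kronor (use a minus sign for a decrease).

Riksbank balance sheet:
  Assets:      Securities +445B, Foreign assets −429B
  Liabilities: Bank reserves +93B, Currency in circulation +295B, Government deposits −372B
Commercial banking system:
  Assets:      Reserves at CB +93B, Foreign assets +429B
  Liabilities: Checkable deposits +522B
Change in total Riksbank assets = +16 billion.

+16 billion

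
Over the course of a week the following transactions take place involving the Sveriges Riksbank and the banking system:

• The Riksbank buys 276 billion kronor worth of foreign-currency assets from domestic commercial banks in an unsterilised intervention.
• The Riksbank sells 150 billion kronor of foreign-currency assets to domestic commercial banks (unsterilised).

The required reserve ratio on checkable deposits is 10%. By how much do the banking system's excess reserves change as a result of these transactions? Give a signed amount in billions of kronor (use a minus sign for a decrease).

FX purchase 276 billion kronor: reserves +276B, deposits 0.
FX sale 150 billion kronor: reserves −150B, deposits 0.
Totals: Δreserves = +126B, Δdeposits = 0.
Δrequired reserves = 10% × 0 = 0.
Δexcess reserves = Δreserves − Δrequired = +126B − (0) = +126 billion.

+126 billion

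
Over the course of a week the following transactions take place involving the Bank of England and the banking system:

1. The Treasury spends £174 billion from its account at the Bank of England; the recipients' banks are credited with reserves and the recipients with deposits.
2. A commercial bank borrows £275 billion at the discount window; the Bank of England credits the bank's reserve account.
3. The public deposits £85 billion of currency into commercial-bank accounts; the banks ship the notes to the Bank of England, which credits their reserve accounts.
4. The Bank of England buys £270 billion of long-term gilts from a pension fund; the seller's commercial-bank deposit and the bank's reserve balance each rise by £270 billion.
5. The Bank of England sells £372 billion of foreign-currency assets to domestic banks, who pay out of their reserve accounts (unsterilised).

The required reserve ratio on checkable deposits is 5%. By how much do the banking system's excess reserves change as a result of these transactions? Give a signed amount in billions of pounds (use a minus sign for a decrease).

Government spending £174 billion: reserves +£174B, deposits +£174B.
Discount-window loan £275 billion: reserves +£275B, deposits 0.
Currency deposit £85 billion: reserves +£85B, deposits +£85B.
Asset purchase (from non-banks) £270 billion: reserves +£270B, deposits +£270B.
FX sale £372 billion: reserves −£372B, deposits 0.
Totals: Δreserves = +£432B, Δdeposits = +£529B.
Δrequired reserves = 5% × +£529B = +£26.45B.
Δexcess reserves = Δreserves − Δrequired = +£432B − (+£26.45B) = +£405.55 billion.

+£405.55 billion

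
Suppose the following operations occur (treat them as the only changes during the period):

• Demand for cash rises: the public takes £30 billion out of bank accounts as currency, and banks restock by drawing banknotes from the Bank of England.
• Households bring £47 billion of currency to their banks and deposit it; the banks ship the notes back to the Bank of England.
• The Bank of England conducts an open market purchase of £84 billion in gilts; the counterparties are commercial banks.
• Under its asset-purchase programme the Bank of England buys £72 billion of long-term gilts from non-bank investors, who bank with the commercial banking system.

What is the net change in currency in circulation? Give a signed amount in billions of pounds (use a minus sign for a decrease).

-£17 billion

Bank of England balance sheet:
  Assets:      Securities +£156B
  Liabilities: Bank reserves +£173B, Currency in circulation −£17B
Commercial banking system:
  Assets:      Reserves at CB +£173B, Securities −£84B
  Liabilities: Checkable deposits +£89B
So the change in currency in circulation is -£17 billion.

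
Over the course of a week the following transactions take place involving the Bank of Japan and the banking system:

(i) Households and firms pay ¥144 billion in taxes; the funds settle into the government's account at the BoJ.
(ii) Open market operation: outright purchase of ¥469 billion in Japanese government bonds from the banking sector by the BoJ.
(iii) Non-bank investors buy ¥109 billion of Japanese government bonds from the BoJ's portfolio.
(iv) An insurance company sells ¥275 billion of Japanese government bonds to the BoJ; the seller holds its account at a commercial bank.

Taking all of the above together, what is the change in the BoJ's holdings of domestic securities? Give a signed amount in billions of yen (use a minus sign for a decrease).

+¥635 billion

Government account inflow ¥144 billion: the BoJ's securities portfolio is untouched → 0.
OMO purchase (from banks) ¥469 billion: securities added to the BoJ's portfolio → +¥469B.
Asset sale (to non-banks) ¥109 billion: securities removed from the BoJ's portfolio → −¥109B.
Asset purchase (from non-banks) ¥275 billion: securities added to the BoJ's portfolio → +¥275B.
Net: 0 + 469 − 109 + 275 = +¥635 billion.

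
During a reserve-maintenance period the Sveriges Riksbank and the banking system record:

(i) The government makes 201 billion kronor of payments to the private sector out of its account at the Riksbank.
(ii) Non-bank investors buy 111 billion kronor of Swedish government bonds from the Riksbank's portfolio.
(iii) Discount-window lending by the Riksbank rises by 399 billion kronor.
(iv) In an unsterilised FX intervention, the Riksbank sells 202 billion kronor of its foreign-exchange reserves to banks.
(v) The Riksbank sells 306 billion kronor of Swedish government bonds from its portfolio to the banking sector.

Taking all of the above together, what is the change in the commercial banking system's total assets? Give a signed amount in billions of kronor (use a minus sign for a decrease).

+489 billion

Government spending 201 billion kronor: bank balance sheets expand → +201B.
Asset sale (to non-banks) 111 billion kronor: bank balance sheets shrink → −111B.
Discount-window loan 399 billion kronor: bank balance sheets expand → +399B.
FX sale 202 billion kronor: just an asset swap on bank balance sheets → 0.
OMO sale (to banks) 306 billion kronor: just an asset swap on bank balance sheets → 0.
Net: 201 − 111 + 399 + 0 + 0 = +489 billion.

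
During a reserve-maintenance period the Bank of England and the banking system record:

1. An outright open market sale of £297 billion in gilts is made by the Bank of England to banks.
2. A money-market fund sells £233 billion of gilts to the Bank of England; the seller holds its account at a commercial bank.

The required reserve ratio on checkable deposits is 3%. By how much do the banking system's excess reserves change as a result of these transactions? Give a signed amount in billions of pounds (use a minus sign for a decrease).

-£70.99 billion

OMO sale (to banks) £297 billion: reserves −£297B, deposits 0.
Asset purchase (from non-banks) £233 billion: reserves +£233B, deposits +£233B.
Totals: Δreserves = −£64B, Δdeposits = +£233B.
Δrequired reserves = 3% × +£233B = +£6.99B.
Δexcess reserves = Δreserves − Δrequired = −£64B − (+£6.99B) = -£70.99 billion.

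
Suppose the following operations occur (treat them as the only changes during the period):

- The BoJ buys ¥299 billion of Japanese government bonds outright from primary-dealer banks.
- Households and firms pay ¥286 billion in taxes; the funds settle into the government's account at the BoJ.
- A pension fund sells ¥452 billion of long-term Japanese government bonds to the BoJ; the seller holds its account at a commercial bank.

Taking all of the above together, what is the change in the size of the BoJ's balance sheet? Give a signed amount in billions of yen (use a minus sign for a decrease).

+¥751 billion

OMO purchase (from banks) ¥299 billion: a BoJ asset is acquired → +¥299B.
Government account inflow ¥286 billion: only the composition of liabilities changes → 0.
Asset purchase (from non-banks) ¥452 billion: a BoJ asset is acquired → +¥452B.
Net: 299 + 0 + 452 = +¥751 billion.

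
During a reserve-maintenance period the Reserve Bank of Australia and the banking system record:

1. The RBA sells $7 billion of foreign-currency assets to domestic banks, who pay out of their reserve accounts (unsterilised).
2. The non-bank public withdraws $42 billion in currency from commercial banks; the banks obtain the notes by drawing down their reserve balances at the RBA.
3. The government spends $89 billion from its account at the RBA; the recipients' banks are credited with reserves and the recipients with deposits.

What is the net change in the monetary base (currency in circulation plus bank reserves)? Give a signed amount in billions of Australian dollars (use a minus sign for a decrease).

+$82 billion

FX sale $7 billion: RBA balance sheet contracts → −$7B.
Currency withdrawal $42 billion: just a shift between currency and reserves — both are base money → 0.
Government spending $89 billion: a non-base liability converts back to reserves → +$89B.
Net: −7 + 0 + 89 = +$82 billion.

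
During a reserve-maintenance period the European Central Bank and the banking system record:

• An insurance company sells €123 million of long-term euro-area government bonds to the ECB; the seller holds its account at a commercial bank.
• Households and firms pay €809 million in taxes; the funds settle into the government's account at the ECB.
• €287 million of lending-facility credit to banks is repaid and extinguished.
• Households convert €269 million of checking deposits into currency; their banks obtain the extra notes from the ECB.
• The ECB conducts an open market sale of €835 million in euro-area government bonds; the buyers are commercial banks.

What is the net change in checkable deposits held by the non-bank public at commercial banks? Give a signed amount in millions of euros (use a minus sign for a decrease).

-€955 million

Asset purchase (from non-banks) €123 million: non-bank counterparties' bank balances rise → +€123M.
Government account inflow €809 million: non-bank counterparties' bank balances fall → −€809M.
Discount-window repayment €287 million: the counterparty is a bank, so public deposits are unchanged → 0.
Currency withdrawal €269 million: non-bank counterparties' bank balances fall → −€269M.
OMO sale (to banks) €835 million: the counterparty is a bank, so public deposits are unchanged → 0.
Net: 123 − 809 + 0 − 269 + 0 = -€955 million.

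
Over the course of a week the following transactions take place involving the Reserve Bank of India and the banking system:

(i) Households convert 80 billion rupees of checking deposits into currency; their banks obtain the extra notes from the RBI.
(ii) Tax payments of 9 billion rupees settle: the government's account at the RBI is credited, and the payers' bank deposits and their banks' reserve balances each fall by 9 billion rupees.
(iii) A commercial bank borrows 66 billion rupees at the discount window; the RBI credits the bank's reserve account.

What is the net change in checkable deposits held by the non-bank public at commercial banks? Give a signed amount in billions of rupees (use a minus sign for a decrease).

-89 billion

Currency withdrawal 80 billion rupees: non-bank counterparties' bank balances fall → −80B.
Government account inflow 9 billion rupees: non-bank counterparties' bank balances fall → −9B.
Discount-window loan 66 billion rupees: the counterparty is a bank, so public deposits are unchanged → 0.
Net: −80 − 9 + 0 = -89 billion.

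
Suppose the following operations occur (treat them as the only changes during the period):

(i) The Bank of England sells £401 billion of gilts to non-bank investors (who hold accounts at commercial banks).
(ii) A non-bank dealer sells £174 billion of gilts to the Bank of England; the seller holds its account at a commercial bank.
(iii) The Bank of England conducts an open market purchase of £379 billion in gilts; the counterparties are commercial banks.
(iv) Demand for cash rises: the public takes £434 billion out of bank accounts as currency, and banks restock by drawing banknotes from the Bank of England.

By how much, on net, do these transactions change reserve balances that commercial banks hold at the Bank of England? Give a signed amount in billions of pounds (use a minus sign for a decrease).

-£282 billion

Bank of England balance sheet:
  Assets:      Securities +£152B
  Liabilities: Bank reserves −£282B, Currency in circulation +£434B
So the change in reserve balances that commercial banks hold at the Bank of England is -£282 billion.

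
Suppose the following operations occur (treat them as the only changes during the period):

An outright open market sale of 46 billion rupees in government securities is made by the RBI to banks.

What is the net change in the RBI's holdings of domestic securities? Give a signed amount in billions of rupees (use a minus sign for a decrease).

OMO sale (to banks) 46 billion rupees: securities removed from the RBI's portfolio → −46B.

-46 billion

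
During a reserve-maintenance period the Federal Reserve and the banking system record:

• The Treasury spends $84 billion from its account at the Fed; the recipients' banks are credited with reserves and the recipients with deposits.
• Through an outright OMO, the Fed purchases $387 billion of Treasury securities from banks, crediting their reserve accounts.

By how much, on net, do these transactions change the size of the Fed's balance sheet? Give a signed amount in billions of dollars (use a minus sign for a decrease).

Government spending $84 billion: only the composition of liabilities changes → 0.
OMO purchase (from banks) $387 billion: a Fed asset is acquired → +$387B.
Net: 0 + 387 = +$387 billion.

+$387 billion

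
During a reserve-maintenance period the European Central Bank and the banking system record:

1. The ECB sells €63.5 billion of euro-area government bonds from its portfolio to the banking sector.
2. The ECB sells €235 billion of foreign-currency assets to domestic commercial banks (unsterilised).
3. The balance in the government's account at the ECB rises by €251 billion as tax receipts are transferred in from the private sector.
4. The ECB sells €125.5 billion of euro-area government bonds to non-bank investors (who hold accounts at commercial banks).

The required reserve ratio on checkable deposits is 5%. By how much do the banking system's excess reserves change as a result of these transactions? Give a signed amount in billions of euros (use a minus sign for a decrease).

-€656.175 billion

OMO sale (to banks) €63.5 billion: reserves −€63.5B, deposits 0.
FX sale €235 billion: reserves −€235B, deposits 0.
Government account inflow €251 billion: reserves −€251B, deposits −€251B.
Asset sale (to non-banks) €125.5 billion: reserves −€125.5B, deposits −€125.5B.
Totals: Δreserves = −€675B, Δdeposits = −€376.5B.
Δrequired reserves = 5% × −€376.5B = −€18.825B.
Δexcess reserves = Δreserves − Δrequired = −€675B − (−€18.825B) = -€656.175 billion.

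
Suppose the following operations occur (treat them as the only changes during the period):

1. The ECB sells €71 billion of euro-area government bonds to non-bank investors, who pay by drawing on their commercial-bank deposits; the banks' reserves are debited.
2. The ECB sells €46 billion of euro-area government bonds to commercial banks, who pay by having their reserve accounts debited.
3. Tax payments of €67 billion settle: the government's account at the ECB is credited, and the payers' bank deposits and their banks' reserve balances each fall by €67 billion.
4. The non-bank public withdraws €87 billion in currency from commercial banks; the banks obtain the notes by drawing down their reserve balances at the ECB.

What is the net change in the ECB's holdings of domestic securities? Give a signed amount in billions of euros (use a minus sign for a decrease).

ECB balance sheet:
  Assets:      Securities −€117B
  Liabilities: Bank reserves −€271B, Currency in circulation +€87B, Government deposits +€67B
So the change in the ECB's holdings of domestic securities is -€117 billion.

-€117 billion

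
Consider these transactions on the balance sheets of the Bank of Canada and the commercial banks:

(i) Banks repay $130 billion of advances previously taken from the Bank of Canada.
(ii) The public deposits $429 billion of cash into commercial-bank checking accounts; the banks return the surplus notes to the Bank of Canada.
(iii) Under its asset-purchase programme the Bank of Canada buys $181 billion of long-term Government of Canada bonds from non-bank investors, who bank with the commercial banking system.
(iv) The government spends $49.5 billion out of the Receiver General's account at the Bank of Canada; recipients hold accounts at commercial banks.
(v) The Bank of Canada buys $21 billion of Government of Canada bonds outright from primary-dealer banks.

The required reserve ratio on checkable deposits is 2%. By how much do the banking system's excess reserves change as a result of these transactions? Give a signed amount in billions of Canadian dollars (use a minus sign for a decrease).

Discount-window repayment $130 billion: reserves −$130B, deposits 0.
Currency deposit $429 billion: reserves +$429B, deposits +$429B.
Asset purchase (from non-banks) $181 billion: reserves +$181B, deposits +$181B.
Government spending $49.5 billion: reserves +$49.5B, deposits +$49.5B.
OMO purchase (from banks) $21 billion: reserves +$21B, deposits 0.
Totals: Δreserves = +$550.5B, Δdeposits = +$659.5B.
Δrequired reserves = 2% × +$659.5B = +$13.19B.
Δexcess reserves = Δreserves − Δrequired = +$550.5B − (+$13.19B) = +$537.31 billion.

+$537.31 billion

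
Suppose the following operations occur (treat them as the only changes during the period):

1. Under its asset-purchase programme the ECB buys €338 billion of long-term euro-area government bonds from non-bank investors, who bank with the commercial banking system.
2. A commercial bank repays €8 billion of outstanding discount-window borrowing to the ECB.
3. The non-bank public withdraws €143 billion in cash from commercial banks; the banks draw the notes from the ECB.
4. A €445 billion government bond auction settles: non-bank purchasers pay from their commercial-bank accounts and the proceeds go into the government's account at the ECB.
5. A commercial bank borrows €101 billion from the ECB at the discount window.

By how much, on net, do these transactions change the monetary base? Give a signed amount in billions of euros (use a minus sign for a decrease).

ECB balance sheet:
  Assets:      Securities +€338B, Loans to banks +€93B
  Liabilities: Bank reserves −€157B, Currency in circulation +€143B, Government deposits +€445B
Monetary base = currency + reserves: +€143B + (−€157B) = -€14 billion.

-€14 billion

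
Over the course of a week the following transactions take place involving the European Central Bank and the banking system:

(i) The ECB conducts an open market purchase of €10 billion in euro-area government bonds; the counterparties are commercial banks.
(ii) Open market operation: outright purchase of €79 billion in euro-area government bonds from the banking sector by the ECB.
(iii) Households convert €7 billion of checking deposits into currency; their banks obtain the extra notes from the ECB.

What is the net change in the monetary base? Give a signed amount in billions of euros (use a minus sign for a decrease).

ECB balance sheet:
  Assets:      Securities +€89B
  Liabilities: Bank reserves +€82B, Currency in circulation +€7B
Commercial banking system:
  Assets:      Reserves at CB +€82B, Securities −€89B
  Liabilities: Checkable deposits −€7B
Monetary base = currency + reserves: +€7B + (+€82B) = +€89 billion.

+€89 billion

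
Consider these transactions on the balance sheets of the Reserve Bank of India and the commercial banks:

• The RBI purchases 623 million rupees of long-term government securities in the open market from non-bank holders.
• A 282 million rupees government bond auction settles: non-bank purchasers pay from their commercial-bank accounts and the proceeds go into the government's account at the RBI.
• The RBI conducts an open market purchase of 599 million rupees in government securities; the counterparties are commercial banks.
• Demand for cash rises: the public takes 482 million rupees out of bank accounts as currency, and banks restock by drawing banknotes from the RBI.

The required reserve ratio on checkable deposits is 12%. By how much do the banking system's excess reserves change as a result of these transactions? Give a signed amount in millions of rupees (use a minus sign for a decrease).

Asset purchase (from non-banks) 623 million rupees: reserves +623M, deposits +623M.
Government account inflow 282 million rupees: reserves −282M, deposits −282M.
OMO purchase (from banks) 599 million rupees: reserves +599M, deposits 0.
Currency withdrawal 482 million rupees: reserves −482M, deposits −482M.
Totals: Δreserves = +458M, Δdeposits = −141M.
Δrequired reserves = 12% × −141M = −16.92M.
Δexcess reserves = Δreserves − Δrequired = +458M − (−16.92M) = +474.92 million.

+474.92 million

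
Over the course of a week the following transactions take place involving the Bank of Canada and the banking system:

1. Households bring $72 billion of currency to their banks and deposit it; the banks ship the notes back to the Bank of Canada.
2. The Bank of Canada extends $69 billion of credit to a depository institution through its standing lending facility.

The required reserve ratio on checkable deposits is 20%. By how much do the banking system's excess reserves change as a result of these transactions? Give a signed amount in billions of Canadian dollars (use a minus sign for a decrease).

Currency deposit $72 billion: reserves +$72B, deposits +$72B.
Discount-window loan $69 billion: reserves +$69B, deposits 0.
Totals: Δreserves = +$141B, Δdeposits = +$72B.
Δrequired reserves = 20% × +$72B = +$14.4B.
Δexcess reserves = Δreserves − Δrequired = +$141B − (+$14.4B) = +$126.6 billion.

+$126.6 billion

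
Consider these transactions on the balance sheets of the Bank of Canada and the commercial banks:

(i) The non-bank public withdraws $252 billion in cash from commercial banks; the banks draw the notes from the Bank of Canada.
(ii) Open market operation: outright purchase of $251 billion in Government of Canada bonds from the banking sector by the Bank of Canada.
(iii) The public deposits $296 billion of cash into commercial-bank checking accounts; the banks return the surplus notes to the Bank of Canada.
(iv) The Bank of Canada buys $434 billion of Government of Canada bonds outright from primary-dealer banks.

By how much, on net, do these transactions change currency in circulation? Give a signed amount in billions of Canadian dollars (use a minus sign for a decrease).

Bank of Canada balance sheet:
  Assets:      Securities +$685B
  Liabilities: Bank reserves +$729B, Currency in circulation −$44B
Commercial banking system:
  Assets:      Reserves at CB +$729B, Securities −$685B
  Liabilities: Checkable deposits +$44B
So the change in currency in circulation is -$44 billion.

-$44 billion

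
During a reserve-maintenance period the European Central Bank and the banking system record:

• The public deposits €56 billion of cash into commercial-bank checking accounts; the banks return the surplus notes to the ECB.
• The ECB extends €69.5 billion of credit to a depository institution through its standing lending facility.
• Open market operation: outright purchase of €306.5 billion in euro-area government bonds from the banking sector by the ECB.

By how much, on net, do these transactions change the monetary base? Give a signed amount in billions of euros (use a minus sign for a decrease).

ECB balance sheet:
  Assets:      Securities +€306.5B, Loans to banks +€69.5B
  Liabilities: Bank reserves +€432B, Currency in circulation −€56B
Monetary base = currency + reserves: −€56B + (+€432B) = +€376 billion.

+€376 billion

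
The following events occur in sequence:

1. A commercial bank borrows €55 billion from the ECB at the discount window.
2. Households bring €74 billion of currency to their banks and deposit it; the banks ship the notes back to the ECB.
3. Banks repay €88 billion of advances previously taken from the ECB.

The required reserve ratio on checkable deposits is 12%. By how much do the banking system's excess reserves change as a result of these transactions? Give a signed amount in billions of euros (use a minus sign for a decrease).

Discount-window loan €55 billion: reserves +€55B, deposits 0.
Currency deposit €74 billion: reserves +€74B, deposits +€74B.
Discount-window repayment €88 billion: reserves −€88B, deposits 0.
Totals: Δreserves = +€41B, Δdeposits = +€74B.
Δrequired reserves = 12% × +€74B = +€8.88B.
Δexcess reserves = Δreserves − Δrequired = +€41B − (+€8.88B) = +€32.12 billion.

+€32.12 billion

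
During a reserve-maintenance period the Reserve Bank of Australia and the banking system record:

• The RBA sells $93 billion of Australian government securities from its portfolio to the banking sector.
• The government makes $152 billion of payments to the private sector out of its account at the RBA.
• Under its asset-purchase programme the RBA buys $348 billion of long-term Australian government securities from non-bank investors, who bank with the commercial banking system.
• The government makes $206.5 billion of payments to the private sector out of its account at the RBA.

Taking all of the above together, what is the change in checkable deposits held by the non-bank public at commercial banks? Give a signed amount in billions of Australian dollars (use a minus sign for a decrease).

+$706.5 billion

RBA balance sheet:
  Assets:      Securities +$255B
  Liabilities: Bank reserves +$613.5B, Government deposits −$358.5B
Commercial banking system:
  Assets:      Reserves at CB +$613.5B, Securities +$93B
  Liabilities: Checkable deposits +$706.5B
So the change in checkable deposits held by the non-bank public at commercial banks is +$706.5 billion.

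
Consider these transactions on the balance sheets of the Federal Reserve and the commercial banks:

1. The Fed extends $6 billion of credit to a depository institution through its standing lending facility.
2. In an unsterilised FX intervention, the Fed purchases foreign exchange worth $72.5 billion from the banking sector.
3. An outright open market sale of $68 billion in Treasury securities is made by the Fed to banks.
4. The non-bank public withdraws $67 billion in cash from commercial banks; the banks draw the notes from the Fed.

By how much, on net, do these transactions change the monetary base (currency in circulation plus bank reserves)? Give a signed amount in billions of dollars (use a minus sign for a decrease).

Discount-window loan $6 billion: Fed balance sheet expands → +$6B.
FX purchase $72.5 billion: Fed balance sheet expands → +$72.5B.
OMO sale (to banks) $68 billion: Fed balance sheet contracts → −$68B.
Currency withdrawal $67 billion: just a shift between currency and reserves — both are base money → 0.
Net: 6 + 72.5 − 68 + 0 = +$10.5 billion.

+$10.5 billion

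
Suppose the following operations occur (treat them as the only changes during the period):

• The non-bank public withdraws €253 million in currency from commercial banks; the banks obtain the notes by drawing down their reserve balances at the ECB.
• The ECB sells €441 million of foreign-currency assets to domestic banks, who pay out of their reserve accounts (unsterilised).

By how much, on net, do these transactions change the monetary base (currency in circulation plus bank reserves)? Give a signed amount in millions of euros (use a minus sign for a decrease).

Currency withdrawal €253 million: just a shift between currency and reserves — both are base money → 0.
FX sale €441 million: ECB balance sheet contracts → −€441M.
Net: 0 − 441 = -€441 million.

-€441 million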